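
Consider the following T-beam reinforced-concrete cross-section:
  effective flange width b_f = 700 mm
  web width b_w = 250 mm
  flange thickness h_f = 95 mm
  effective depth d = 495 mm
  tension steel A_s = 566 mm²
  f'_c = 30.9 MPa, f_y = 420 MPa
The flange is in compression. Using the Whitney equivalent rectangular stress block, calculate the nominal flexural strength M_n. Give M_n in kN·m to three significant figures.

M_n ≈ 116 kN·m

Tension: T = A_s f_y = 566 × 420 = 237720 N.
Try a within the flange: a = T/(0.85 f'_c b_f) = 237720/(0.85 × 30.9 × 700) = 12.93 mm.
Since a = 12.93 ≤ h_f = 95 mm, the stress block lies entirely in the flange; analyse as a rectangular beam of width b_f.
M_n = T(d − a/2) = 237720 × (495 − 6.465) = 116.13 × 10⁶ N·mm.
M_n = 116.13 kN·m.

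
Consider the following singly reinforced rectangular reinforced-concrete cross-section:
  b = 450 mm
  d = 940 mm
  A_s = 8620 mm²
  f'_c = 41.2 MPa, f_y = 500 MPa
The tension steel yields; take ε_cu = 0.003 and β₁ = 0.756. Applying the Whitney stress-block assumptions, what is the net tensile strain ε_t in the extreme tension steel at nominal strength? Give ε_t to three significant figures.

a = A_s f_y/(0.85 f'_c b) = 273.49 mm.
β₁ = 0.756, so c = a/β₁ = 273.49/0.756 = 361.76 mm.
From the linear strain diagram with ε_cu = 0.003: ε_t = 0.003 (d − c)/c = 0.003 × (940 − 361.76)/361.76 = 0.00480.
ε_t is between 0.004 and 0.005 — transition zone.

ε_t ≈ 0.00480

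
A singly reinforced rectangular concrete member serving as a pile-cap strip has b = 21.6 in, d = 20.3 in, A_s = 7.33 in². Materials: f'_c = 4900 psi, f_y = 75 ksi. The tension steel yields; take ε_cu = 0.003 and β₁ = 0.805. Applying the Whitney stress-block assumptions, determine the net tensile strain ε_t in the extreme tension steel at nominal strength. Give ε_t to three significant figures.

a = A_s f_y/(0.85 f'_c b) = 6.111 in.
β₁ = 0.805, so c = a/β₁ = 6.111/0.805 = 7.591 in.
From the linear strain diagram with ε_cu = 0.003: ε_t = 0.003 (d − c)/c = 0.003 × (20.3 − 7.591)/7.591 = 0.00502.
Since ε_t ≥ 0.005, the section is tension-controlled.

ε_t ≈ 0.00502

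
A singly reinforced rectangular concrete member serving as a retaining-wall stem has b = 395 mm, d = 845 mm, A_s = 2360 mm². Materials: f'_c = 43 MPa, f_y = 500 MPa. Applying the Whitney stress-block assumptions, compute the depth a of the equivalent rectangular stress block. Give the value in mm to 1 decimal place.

T = A_s f_y = 2360 × 500 = 1180000 N = 1180 kN.
Setting C = 0.85 f'_c a b equal to T: a = 1180000/(0.85 × 43 × 395) = 81.7 mm.

a ≈ 81.7 mm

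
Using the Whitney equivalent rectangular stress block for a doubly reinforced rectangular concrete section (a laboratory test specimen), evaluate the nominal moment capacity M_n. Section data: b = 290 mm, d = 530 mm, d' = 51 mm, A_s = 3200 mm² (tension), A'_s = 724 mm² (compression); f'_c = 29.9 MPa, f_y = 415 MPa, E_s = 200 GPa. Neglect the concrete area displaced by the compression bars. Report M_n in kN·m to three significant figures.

M_n ≈ 617 kN·m

Assume both tension and compression steel yield.
Net tension couple steel: A_s − A'_s = 2476 mm².
a = (A_s − A'_s) f_y / (0.85 f'_c b) = 1027540/(0.85 × 29.9 × 290) = 139.42 mm.
c = a/β₁ = 139.42/0.836 = 166.77 mm; ε'_s = 0.003(c − d')/c = 0.0021 ≥ f_y/E_s = 0.0021, so compression steel does yield.
M_n = (A_s − A'_s) f_y (d − a/2) + A'_s f_y (d − d') = [1027540 × (530 − 69.71) + 300460 × (530 − 51)] × 10⁻⁶ = 472.97 + 143.92 = 616.89 kN·m.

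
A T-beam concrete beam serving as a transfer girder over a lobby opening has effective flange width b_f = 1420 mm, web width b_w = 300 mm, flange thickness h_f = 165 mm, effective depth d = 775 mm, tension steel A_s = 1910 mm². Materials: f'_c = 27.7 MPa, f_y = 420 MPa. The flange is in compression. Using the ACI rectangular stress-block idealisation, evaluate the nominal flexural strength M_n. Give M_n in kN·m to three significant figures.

Tension: T = A_s f_y = 1910 × 420 = 802200 N.
Try a within the flange: a = T/(0.85 f'_c b_f) = 802200/(0.85 × 27.7 × 1420) = 23.99 mm.
Since a = 23.99 ≤ h_f = 165 mm, the stress block lies entirely in the flange; analyse as a rectangular beam of width b_f.
M_n = T(d − a/2) = 802200 × (775 − 11.995) = 612.08 × 10⁶ N·mm.
M_n = 612.08 kN·m.

M_n ≈ 612 kN·m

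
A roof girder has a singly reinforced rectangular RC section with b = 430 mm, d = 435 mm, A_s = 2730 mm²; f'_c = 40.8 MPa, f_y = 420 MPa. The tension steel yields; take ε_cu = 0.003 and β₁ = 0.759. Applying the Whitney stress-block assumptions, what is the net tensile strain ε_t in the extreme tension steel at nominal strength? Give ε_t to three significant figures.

a = A_s f_y/(0.85 f'_c b) = 76.89 mm.
β₁ = 0.759, so c = a/β₁ = 76.89/0.759 = 101.30 mm.
From the linear strain diagram with ε_cu = 0.003: ε_t = 0.003 (d − c)/c = 0.003 × (435 − 101.30)/101.30 = 0.00988.
Since ε_t ≥ 0.005, the section is tension-controlled.

ε_t ≈ 0.00988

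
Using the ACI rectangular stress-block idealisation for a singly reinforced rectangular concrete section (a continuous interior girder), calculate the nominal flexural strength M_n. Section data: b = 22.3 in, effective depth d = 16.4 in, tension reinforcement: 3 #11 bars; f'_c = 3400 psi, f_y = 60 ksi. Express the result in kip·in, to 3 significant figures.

M_n ≈ 3990 kip·in

A_s = 3 × 1.56 = 4.68 in².
T = A_s f_y = 4.68 × 60 = 280.8 kips.
a = T/(0.85 f'_c b) = 280.8/(0.85 × 3.4 × 22.3) = 4.357 in.
M_n = T(d − a/2) = 280.8 × (16.4 − 2.1785) = 3993.4 kip·in.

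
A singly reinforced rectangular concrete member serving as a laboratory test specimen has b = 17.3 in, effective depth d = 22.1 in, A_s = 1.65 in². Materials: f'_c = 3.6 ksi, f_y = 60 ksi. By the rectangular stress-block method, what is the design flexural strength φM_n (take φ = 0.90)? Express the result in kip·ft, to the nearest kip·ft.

T = A_s f_y = 1.65 × 60 = 99 kips.
a = T/(0.85 f'_c b) = 99/(0.85 × 3.6 × 17.3) = 1.870 in.
M_n = T(d − a/2) = 99 × (22.1 − 0.935) = 2095.3 kip·in = 2095.3/12 = 174.61 kip·ft.
φM_n = 0.90 × 174.61 = 157.15 kip·ft.

φM_n ≈ 157 kip·ft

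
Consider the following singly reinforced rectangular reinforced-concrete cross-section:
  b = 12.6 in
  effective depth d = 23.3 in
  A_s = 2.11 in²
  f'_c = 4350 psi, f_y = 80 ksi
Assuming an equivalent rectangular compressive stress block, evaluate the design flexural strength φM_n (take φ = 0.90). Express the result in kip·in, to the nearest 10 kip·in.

T = A_s f_y = 2.11 × 80 = 168.8 kips.
a = T/(0.85 f'_c b) = 168.8/(0.85 × 4.35 × 12.6) = 3.623 in.
M_n = T(d − a/2) = 168.8 × (23.3 − 1.8115) = 3627.3 kip·in.
φM_n = 0.90 × 3627.3 = 3264.6 kip·in.

φM_n ≈ 3260 kip·in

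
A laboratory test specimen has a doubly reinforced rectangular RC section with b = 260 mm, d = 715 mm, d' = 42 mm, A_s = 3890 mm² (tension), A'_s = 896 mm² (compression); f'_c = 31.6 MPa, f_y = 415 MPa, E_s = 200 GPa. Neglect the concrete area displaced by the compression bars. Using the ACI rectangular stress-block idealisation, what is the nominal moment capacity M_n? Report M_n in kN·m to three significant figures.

Assume both tension and compression steel yield.
Net tension couple steel: A_s − A'_s = 2994 mm².
a = (A_s − A'_s) f_y / (0.85 f'_c b) = 1242510/(0.85 × 31.6 × 260) = 177.92 mm.
c = a/β₁ = 177.92/0.824 = 215.92 mm; ε'_s = 0.003(c − d')/c = 0.0024 ≥ f_y/E_s = 0.0021, so compression steel does yield.
M_n = (A_s − A'_s) f_y (d − a/2) + A'_s f_y (d − d') = [1242510 × (715 − 88.96) + 371840 × (715 − 42)] × 10⁻⁶ = 777.86 + 250.25 = 1028.11 kN·m.

M_n ≈ 1030 kN·m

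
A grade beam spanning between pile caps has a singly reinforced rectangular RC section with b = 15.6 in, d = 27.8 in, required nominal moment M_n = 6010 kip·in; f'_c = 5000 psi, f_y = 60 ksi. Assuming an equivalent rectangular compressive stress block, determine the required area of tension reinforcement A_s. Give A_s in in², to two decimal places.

A_s ≈ 3.84 in²

From M_n = 0.85 f'_c a b (d − a/2):
a = d − √(d² − 2M_n/(0.85 f'_c b)) = 27.8 − √(27.8² − 2 × 6010/(0.85 × 5 × 15.6)) = 3.478 in.
A_s = 0.85 f'_c a b / f_y = 0.85 × 5 × 3.478 × 15.6 / 60 = 3.843 in².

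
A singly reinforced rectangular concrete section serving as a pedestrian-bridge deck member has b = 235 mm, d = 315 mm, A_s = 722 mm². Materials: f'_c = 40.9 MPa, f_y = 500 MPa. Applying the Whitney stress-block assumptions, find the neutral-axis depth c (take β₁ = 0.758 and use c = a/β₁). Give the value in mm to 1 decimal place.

T = A_s f_y = 722 × 500 = 361000 N = 361 kN.
Setting C = 0.85 f'_c a b equal to T: a = 361000/(0.85 × 40.9 × 235) = 44.187 mm.
With β₁ = 0.758, c = a/β₁ = 44.187/0.758 = 58.3 mm.

c ≈ 58.3 mm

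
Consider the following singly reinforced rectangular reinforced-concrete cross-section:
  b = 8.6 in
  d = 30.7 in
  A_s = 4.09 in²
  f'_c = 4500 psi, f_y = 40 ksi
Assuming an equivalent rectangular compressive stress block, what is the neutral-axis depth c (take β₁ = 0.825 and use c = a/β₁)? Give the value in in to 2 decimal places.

T = A_s f_y = 4.09 × 40 = 163.6 kips.
a = T/(0.85 f'_c b) = 163.6/(0.85 × 4.5 × 8.6) = 4.9734 in.
With β₁ = 0.825, c = a/β₁ = 4.9734/0.825 = 6.03 in.

c ≈ 6.03 in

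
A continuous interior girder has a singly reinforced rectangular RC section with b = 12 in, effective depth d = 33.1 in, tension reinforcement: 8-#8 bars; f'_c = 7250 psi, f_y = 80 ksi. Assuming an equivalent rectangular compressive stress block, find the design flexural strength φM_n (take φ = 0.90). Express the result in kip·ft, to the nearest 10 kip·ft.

φM_n ≈ 1130 kip·ft

A_s = 8 × 0.79 = 6.32 in².
T = A_s f_y = 6.32 × 80 = 505.6 kips.
a = T/(0.85 f'_c b) = 505.6/(0.85 × 7.25 × 12) = 6.837 in.
M_n = T(d − a/2) = 505.6 × (33.1 − 3.4185) = 15007.0 kip·in = 15007.0/12 = 1250.58 kip·ft.
φM_n = 0.90 × 1250.58 = 1125.52 kip·ft.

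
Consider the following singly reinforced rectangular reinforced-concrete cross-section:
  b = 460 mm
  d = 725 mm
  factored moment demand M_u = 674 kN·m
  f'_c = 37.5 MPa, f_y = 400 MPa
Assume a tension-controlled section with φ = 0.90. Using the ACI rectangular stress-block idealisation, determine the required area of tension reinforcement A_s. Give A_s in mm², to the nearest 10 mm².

A_s ≈ 2720 mm²

M_n = M_u/φ = 674/0.90 = 748.889 kN·m.
With M_n = 0.85 f'_c a b (d − a/2), solve the quadratic for a:
a = d − √(d² − 2M_n/(0.85 f'_c b)) = 725 − √(725² − 2 × 748.889×10⁶/(0.85 × 37.5 × 460)) = 74.25 mm.
A_s = 0.85 f'_c a b / f_y = 0.85 × 37.5 × 74.25 × 460 / 400 = 2721.7 mm².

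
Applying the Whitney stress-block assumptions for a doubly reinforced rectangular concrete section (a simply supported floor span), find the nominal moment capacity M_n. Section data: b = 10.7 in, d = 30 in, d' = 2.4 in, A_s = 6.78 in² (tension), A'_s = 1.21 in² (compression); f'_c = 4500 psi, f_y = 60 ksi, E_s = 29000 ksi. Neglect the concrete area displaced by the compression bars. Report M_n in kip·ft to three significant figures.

Assume both steels yield.
a = (A_s − A'_s) f_y/(0.85 f'_c b) = (6.78 − 1.21) × 60/(0.85 × 4.5 × 10.7) = 8.166 in.
c = a/β₁ = 8.166/0.825 = 9.898 in; ε'_s = 0.003(c − d')/c = 0.0023 ≥ ε_y = 0.0021, so the compression steel yields.
M_n = (A_s − A'_s) f_y (d − a/2) + A'_s f_y (d − d') = 334.2 × (30 − 4.083) + 72.6 × (30 − 2.4) = 8661.5 + 2003.8 = 10665.3 kip·in = 10665.3/12 = 888.78 kip·ft.

M_n ≈ 889 kip·ft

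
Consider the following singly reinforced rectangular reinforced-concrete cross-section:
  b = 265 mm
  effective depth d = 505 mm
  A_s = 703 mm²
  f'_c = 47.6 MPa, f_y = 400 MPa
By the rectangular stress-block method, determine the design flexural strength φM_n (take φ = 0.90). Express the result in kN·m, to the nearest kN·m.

T = A_s f_y = 703 × 400 = 281200 N = 281.2 kN.
From C = T: a = T/(0.85 f'_c b) = 281200/(0.85 × 47.6 × 265) = 26.23 mm.
M_n = T(d − a/2) = 281.2 kN × (505 − 13.115) mm = 138.32 kN·m.
φM_n = 0.90 × 138.32 = 124.49 kN·m.

φM_n ≈ 124 kN·m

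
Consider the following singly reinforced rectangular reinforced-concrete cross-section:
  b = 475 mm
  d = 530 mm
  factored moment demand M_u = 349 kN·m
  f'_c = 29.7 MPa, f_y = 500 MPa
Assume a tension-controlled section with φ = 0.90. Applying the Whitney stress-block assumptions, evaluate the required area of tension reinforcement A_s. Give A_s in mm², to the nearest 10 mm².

M_n = M_u/φ = 349/0.90 = 387.778 kN·m.
With M_n = 0.85 f'_c a b (d − a/2), solve the quadratic for a:
a = d − √(d² − 2M_n/(0.85 f'_c b)) = 530 − √(530² − 2 × 387.778×10⁶/(0.85 × 29.7 × 475)) = 65.00 mm.
A_s = 0.85 f'_c a b / f_y = 0.85 × 29.7 × 65.00 × 475 / 500 = 1558.9 mm².

A_s ≈ 1560 mm²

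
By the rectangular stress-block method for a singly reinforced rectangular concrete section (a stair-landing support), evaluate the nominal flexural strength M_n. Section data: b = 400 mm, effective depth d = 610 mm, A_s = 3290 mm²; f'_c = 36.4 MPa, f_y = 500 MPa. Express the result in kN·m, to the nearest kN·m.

T = A_s f_y = 3290 × 500 = 1645000 N = 1645 kN.
From C = T: a = T/(0.85 f'_c b) = 1645000/(0.85 × 36.4 × 400) = 132.92 mm.
M_n = T(d − a/2) = 1645 kN × (610 − 66.46) mm = 894.12 kN·m.

M_n ≈ 894 kN·m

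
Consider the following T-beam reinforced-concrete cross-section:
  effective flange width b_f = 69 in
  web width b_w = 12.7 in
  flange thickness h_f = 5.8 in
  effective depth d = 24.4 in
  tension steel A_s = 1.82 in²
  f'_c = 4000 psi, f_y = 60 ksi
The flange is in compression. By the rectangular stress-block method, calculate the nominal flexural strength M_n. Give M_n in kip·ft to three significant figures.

M_n ≈ 220 kip·ft

Tension: T = A_s f_y = 1.82 × 60 = 109.2 kips.
Try a within the flange: a = T/(0.85 f'_c b_f) = 109.2/(0.85 × 4 × 69) = 0.465 in.
Since a = 0.465 ≤ h_f = 5.8 in, the stress block lies entirely in the flange; analyse as a rectangular beam of width b_f.
M_n = T(d − a/2) = 109.2 × (24.4 − 0.2325) = 2639.1 kip·in.
M_n = 2639.1/12 = 219.93 kip·ft.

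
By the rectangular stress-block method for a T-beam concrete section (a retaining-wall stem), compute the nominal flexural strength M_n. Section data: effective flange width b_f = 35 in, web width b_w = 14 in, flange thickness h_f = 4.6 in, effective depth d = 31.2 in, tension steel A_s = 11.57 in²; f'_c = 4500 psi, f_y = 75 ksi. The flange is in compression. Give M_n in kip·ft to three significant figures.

M_n ≈ 1990 kip·ft

Tension: T = A_s f_y = 11.57 × 75 = 867.75 kips.
Try a within the flange: a = T/(0.85 f'_c b_f) = 867.75/(0.85 × 4.5 × 35) = 6.482 in.
a = 6.482 > h_f = 4.6 in: the block extends into the web. Split into flange-overhang and web parts.
C_f = 0.85 f'_c (b_f − b_w) h_f = 0.85 × 4.5 × (35 − 14) × 4.6 = 369.5 kips.
Remaining web compression depth: a_w = (T − C_f)/(0.85 f'_c b_w) = (867.75 − 369.5)/(0.85 × 4.5 × 14) = 9.304 in.
M_n = C_f(d − h_f/2) + (T − C_f)(d − a_w/2) = 369.5 × (31.2 − 2.3) + 498.25 × (31.2 − 4.652) = 10678.6 + 13227.5 = 23906.1 kip·in.
M_n = 23906.1/12 = 1992.18 kip·ft.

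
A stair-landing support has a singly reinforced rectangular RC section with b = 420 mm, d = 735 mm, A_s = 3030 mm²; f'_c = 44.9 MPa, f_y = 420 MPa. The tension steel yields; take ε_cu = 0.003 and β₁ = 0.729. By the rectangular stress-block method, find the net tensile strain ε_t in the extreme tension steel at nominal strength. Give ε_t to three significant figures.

ε_t ≈ 0.0172

a = A_s f_y/(0.85 f'_c b) = 79.39 mm.
β₁ = 0.729, so c = a/β₁ = 79.39/0.729 = 108.90 mm.
From the linear strain diagram with ε_cu = 0.003: ε_t = 0.003 (d − c)/c = 0.003 × (735 − 108.90)/108.90 = 0.0172.
Since ε_t ≥ 0.005, the section is tension-controlled.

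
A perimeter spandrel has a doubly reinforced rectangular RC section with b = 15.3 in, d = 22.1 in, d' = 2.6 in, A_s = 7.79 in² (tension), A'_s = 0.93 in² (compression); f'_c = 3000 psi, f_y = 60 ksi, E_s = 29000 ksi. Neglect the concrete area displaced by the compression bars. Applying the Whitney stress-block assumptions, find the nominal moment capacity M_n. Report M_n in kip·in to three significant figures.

M_n ≈ 8010 kip·in

Assume both steels yield.
a = (A_s − A'_s) f_y/(0.85 f'_c b) = (7.79 − 0.93) × 60/(0.85 × 3 × 15.3) = 10.550 in.
c = a/β₁ = 10.550/0.85 = 12.412 in; ε'_s = 0.003(c − d')/c = 0.0024 ≥ ε_y = 0.0021, so the compression steel yields.
M_n = (A_s − A'_s) f_y (d − a/2) + A'_s f_y (d − d') = 411.6 × (22.1 − 5.275) + 55.8 × (22.1 − 2.6) = 6925.2 + 1088.1 = 8013.3 kip·in.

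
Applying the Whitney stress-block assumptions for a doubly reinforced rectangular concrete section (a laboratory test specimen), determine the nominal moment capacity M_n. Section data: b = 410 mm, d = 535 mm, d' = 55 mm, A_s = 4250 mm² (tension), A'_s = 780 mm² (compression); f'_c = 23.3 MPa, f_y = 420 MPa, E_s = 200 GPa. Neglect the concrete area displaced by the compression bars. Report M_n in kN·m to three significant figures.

M_n ≈ 806 kN·m

Assume both tension and compression steel yield.
Net tension couple steel: A_s − A'_s = 3470 mm².
a = (A_s − A'_s) f_y / (0.85 f'_c b) = 1457400/(0.85 × 23.3 × 410) = 179.48 mm.
c = a/β₁ = 179.48/0.85 = 211.15 mm; ε'_s = 0.003(c − d')/c = 0.0022 ≥ f_y/E_s = 0.0021, so compression steel does yield.
M_n = (A_s − A'_s) f_y (d − a/2) + A'_s f_y (d − d') = [1457400 × (535 − 89.74) + 327600 × (535 − 55)] × 10⁻⁶ = 648.92 + 157.25 = 806.17 kN·m.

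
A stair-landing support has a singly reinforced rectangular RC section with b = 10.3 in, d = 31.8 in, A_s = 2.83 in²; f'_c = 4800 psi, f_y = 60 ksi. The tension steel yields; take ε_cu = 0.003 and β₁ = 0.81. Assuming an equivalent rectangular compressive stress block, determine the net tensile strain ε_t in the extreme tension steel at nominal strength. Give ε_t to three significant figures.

a = A_s f_y/(0.85 f'_c b) = 4.041 in.
β₁ = 0.81, so c = a/β₁ = 4.041/0.81 = 4.989 in.
From the linear strain diagram with ε_cu = 0.003: ε_t = 0.003 (d − c)/c = 0.003 × (31.8 − 4.989)/4.989 = 0.0161.
Since ε_t ≥ 0.005, the section is tension-controlled.

ε_t ≈ 0.0161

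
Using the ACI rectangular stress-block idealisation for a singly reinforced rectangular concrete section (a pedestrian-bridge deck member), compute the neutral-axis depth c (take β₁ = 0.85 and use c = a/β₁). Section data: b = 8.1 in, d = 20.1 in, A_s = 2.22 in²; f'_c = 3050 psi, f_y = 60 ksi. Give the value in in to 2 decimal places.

T = A_s f_y = 2.22 × 60 = 133.2 kips.
a = T/(0.85 f'_c b) = 133.2/(0.85 × 3.05 × 8.1) = 6.3431 in.
With β₁ = 0.85, c = a/β₁ = 6.3431/0.85 = 7.46 in.

c ≈ 7.46 in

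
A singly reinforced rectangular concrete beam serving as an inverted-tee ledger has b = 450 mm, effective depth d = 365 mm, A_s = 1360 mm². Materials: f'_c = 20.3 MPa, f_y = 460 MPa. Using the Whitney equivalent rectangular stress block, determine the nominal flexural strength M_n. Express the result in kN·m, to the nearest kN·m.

T = A_s f_y = 1360 × 460 = 625600 N = 625.6 kN.
From C = T: a = T/(0.85 f'_c b) = 625600/(0.85 × 20.3 × 450) = 80.57 mm.
M_n = T(d − a/2) = 625.6 kN × (365 − 40.285) mm = 203.14 kN·m.

M_n ≈ 203 kN·m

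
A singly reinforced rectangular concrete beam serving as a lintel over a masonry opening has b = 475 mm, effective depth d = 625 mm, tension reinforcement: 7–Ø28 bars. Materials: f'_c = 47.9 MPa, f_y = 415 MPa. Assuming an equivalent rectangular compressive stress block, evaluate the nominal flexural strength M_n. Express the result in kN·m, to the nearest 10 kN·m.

A_s = 7 × 616 = 4312 mm².
T = A_s f_y = 4312 × 415 = 1789480 N = 1789.48 kN.
From C = T: a = T/(0.85 f'_c b) = 1789480/(0.85 × 47.9 × 475) = 92.53 mm.
M_n = T(d − a/2) = 1789.48 kN × (625 − 46.265) mm = 1035.63 kN·m.

M_n ≈ 1040 kN·m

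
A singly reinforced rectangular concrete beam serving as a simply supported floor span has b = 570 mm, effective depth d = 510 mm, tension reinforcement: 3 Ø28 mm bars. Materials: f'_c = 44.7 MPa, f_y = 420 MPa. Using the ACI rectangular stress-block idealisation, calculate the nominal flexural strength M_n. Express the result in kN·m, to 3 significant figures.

M_n ≈ 382 kN·m

A_s = 3 × 616 = 1848 mm².
T = A_s f_y = 1848 × 420 = 776160 N = 776.16 kN.
From C = T: a = T/(0.85 f'_c b) = 776160/(0.85 × 44.7 × 570) = 35.84 mm.
M_n = T(d − a/2) = 776.16 kN × (510 − 17.92) mm = 381.93 kN·m.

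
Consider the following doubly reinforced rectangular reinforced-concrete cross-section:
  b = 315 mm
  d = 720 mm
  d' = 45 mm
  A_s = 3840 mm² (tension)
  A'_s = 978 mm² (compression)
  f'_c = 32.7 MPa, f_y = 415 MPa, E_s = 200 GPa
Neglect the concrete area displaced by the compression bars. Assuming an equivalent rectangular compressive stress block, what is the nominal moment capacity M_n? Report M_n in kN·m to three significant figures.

Assume both tension and compression steel yield.
Net tension couple steel: A_s − A'_s = 2862 mm².
a = (A_s − A'_s) f_y / (0.85 f'_c b) = 1187730/(0.85 × 32.7 × 315) = 135.66 mm.
c = a/β₁ = 135.66/0.816 = 166.25 mm; ε'_s = 0.003(c − d')/c = 0.0022 ≥ f_y/E_s = 0.0021, so compression steel does yield.
M_n = (A_s − A'_s) f_y (d − a/2) + A'_s f_y (d − d') = [1187730 × (720 − 67.83) + 405870 × (720 − 45)] × 10⁻⁶ = 774.60 + 273.96 = 1048.56 kN·m.

M_n ≈ 1050 kN·m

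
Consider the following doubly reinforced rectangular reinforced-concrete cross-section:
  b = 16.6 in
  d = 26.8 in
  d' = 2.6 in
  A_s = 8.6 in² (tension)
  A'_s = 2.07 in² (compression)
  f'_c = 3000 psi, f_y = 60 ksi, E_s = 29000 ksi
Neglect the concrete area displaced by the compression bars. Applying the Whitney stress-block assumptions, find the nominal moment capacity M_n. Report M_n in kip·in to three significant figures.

Assume both steels yield.
a = (A_s − A'_s) f_y/(0.85 f'_c b) = (8.6 − 2.07) × 60/(0.85 × 3 × 16.6) = 9.256 in.
c = a/β₁ = 9.256/0.85 = 10.889 in; ε'_s = 0.003(c − d')/c = 0.0023 ≥ ε_y = 0.0021, so the compression steel yields.
M_n = (A_s − A'_s) f_y (d − a/2) + A'_s f_y (d − d') = 391.8 × (26.8 − 4.628) + 124.2 × (26.8 − 2.6) = 8687.0 + 3005.6 = 11692.6 kip·in.

M_n ≈ 11700 kip·in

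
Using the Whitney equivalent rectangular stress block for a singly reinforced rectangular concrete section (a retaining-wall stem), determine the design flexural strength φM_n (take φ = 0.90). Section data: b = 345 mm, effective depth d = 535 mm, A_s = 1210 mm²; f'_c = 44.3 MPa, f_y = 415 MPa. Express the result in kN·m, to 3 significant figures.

T = A_s f_y = 1210 × 415 = 502150 N = 502.15 kN.
From C = T: a = T/(0.85 f'_c b) = 502150/(0.85 × 44.3 × 345) = 38.65 mm.
M_n = T(d − a/2) = 502.15 kN × (535 − 19.325) mm = 258.95 kN·m.
φM_n = 0.90 × 258.95 = 233.06 kN·m.

φM_n ≈ 233 kN·m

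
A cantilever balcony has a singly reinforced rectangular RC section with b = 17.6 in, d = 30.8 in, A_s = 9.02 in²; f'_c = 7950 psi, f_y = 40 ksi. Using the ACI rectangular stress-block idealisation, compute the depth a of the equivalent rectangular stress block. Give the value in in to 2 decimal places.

T = A_s f_y = 9.02 × 40 = 360.8 kips.
a = T/(0.85 f'_c b) = 360.8/(0.85 × 7.95 × 17.6) = 3.03 in.

a ≈ 3.03 in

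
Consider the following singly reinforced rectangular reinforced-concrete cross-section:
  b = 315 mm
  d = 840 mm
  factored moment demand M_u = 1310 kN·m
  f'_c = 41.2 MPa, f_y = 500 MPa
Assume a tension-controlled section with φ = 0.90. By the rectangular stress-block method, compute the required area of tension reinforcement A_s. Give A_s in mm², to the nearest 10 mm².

A_s ≈ 3870 mm²

M_n = M_u/φ = 1310/0.90 = 1455.56 kN·m.
With M_n = 0.85 f'_c a b (d − a/2), solve the quadratic for a:
a = d − √(d² − 2M_n/(0.85 f'_c b)) = 840 − √(840² − 2 × 1455.56×10⁶/(0.85 × 41.2 × 315)) = 175.39 mm.
A_s = 0.85 f'_c a b / f_y = 0.85 × 41.2 × 175.39 × 315 / 500 = 3869.6 mm².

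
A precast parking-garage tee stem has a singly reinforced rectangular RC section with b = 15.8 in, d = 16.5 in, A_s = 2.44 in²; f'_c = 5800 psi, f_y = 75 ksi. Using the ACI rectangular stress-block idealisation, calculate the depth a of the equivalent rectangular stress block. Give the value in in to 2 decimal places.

a ≈ 2.35 in

T = A_s f_y = 2.44 × 75 = 183 kips.
a = T/(0.85 f'_c b) = 183/(0.85 × 5.8 × 15.8) = 2.35 in.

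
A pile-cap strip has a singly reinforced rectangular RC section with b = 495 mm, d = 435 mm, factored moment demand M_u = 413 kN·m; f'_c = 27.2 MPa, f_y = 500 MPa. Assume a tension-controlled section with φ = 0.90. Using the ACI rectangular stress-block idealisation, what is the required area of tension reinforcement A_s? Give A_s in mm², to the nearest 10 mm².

M_n = M_u/φ = 413/0.90 = 458.889 kN·m.
With M_n = 0.85 f'_c a b (d − a/2), solve the quadratic for a:
a = d − √(d² − 2M_n/(0.85 f'_c b)) = 435 − √(435² − 2 × 458.889×10⁶/(0.85 × 27.2 × 495)) = 104.80 mm.
A_s = 0.85 f'_c a b / f_y = 0.85 × 27.2 × 104.80 × 495 / 500 = 2398.7 mm².

A_s ≈ 2400 mm²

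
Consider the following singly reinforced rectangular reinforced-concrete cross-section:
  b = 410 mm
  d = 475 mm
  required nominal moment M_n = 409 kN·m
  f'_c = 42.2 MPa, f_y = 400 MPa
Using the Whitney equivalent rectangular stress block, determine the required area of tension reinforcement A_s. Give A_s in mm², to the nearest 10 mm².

A_s ≈ 2300 mm²

With M_n = 0.85 f'_c a b (d − a/2), solve the quadratic for a:
a = d − √(d² − 2M_n/(0.85 f'_c b)) = 475 − √(475² − 2 × 409×10⁶/(0.85 × 42.2 × 410)) = 62.68 mm.
A_s = 0.85 f'_c a b / f_y = 0.85 × 42.2 × 62.68 × 410 / 400 = 2304.5 mm².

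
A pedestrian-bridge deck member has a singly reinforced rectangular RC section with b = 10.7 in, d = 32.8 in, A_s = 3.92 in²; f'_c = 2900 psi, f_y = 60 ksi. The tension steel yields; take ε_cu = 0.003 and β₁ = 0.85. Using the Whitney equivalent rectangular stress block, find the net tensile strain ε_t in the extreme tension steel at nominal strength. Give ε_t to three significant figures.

ε_t ≈ 0.00638

a = A_s f_y/(0.85 f'_c b) = 8.917 in.
β₁ = 0.85, so c = a/β₁ = 8.917/0.85 = 10.491 in.
From the linear strain diagram with ε_cu = 0.003: ε_t = 0.003 (d − c)/c = 0.003 × (32.8 − 10.491)/10.491 = 0.00638.
Since ε_t ≥ 0.005, the section is tension-controlled.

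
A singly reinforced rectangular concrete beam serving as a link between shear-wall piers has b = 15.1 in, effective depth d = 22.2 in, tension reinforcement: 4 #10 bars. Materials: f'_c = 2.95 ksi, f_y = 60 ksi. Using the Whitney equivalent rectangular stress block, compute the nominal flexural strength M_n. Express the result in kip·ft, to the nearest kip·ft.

M_n ≈ 462 kip·ft

A_s = 4 × 1.27 = 5.08 in².
T = A_s f_y = 5.08 × 60 = 304.8 kips.
a = T/(0.85 f'_c b) = 304.8/(0.85 × 2.95 × 15.1) = 8.050 in.
M_n = T(d − a/2) = 304.8 × (22.2 − 4.025) = 5539.7 kip·in = 5539.7/12 = 461.64 kip·ft.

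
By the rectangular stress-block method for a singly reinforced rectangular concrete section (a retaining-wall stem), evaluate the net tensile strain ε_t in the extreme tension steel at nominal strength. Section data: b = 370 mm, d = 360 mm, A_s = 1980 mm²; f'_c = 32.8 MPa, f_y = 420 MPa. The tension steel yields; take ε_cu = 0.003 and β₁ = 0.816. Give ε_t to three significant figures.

ε_t ≈ 0.00793

a = A_s f_y/(0.85 f'_c b) = 80.62 mm.
β₁ = 0.816, so c = a/β₁ = 80.62/0.816 = 98.80 mm.
From the linear strain diagram with ε_cu = 0.003: ε_t = 0.003 (d − c)/c = 0.003 × (360 − 98.80)/98.80 = 0.00793.
Since ε_t ≥ 0.005, the section is tension-controlled.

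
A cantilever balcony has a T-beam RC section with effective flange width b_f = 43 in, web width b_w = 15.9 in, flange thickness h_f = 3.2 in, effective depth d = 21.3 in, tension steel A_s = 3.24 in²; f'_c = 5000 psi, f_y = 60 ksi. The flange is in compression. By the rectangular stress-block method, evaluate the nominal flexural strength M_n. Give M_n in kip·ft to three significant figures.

Tension: T = A_s f_y = 3.24 × 60 = 194.4 kips.
Try a within the flange: a = T/(0.85 f'_c b_f) = 194.4/(0.85 × 5 × 43) = 1.064 in.
Since a = 1.064 ≤ h_f = 3.2 in, the stress block lies entirely in the flange; analyse as a rectangular beam of width b_f.
M_n = T(d − a/2) = 194.4 × (21.3 − 0.532) = 4037.3 kip·in.
M_n = 4037.3/12 = 336.44 kip·ft.

M_n ≈ 336 kip·ft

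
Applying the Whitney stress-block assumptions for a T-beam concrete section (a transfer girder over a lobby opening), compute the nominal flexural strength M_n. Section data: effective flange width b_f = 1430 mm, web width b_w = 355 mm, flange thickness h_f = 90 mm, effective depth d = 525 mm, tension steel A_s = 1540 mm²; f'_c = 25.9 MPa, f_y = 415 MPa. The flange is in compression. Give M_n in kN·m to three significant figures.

Tension: T = A_s f_y = 1540 × 415 = 639100 N.
Try a within the flange: a = T/(0.85 f'_c b_f) = 639100/(0.85 × 25.9 × 1430) = 20.30 mm.
Since a = 20.30 ≤ h_f = 90 mm, the stress block lies entirely in the flange; analyse as a rectangular beam of width b_f.
M_n = T(d − a/2) = 639100 × (525 − 10.15) = 329.04 × 10⁶ N·mm.
M_n = 329.04 kN·m.

M_n ≈ 329 kN·m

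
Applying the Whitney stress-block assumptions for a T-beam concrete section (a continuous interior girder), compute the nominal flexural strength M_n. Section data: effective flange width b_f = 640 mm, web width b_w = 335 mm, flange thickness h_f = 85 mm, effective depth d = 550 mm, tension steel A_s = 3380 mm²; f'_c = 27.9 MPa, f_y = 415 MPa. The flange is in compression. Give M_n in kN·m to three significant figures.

Tension: T = A_s f_y = 3380 × 415 = 1402700 N.
Try a within the flange: a = T/(0.85 f'_c b_f) = 1402700/(0.85 × 27.9 × 640) = 92.42 mm.
a = 92.42 > h_f = 85 mm: the block extends into the web. Split into flange-overhang and web parts.
C_f = 0.85 f'_c (b_f − b_w) h_f = 0.85 × 27.9 × (640 − 335) × 85 = 614811 N.
Remaining web compression depth: a_w = (T − C_f)/(0.85 f'_c b_w) = (1402700 − 614811)/(0.85 × 27.9 × 335) = 99.17 mm.
M_n = C_f(d − h_f/2) + (T − C_f)(d − a_w/2) = 614811 × (550 − 42.5) + 787889 × (550 − 49.585) = 312.02 + 394.27 = 706.29 × 10⁶ N·mm.
M_n = 706.29 kN·m.

M_n ≈ 706 kN·m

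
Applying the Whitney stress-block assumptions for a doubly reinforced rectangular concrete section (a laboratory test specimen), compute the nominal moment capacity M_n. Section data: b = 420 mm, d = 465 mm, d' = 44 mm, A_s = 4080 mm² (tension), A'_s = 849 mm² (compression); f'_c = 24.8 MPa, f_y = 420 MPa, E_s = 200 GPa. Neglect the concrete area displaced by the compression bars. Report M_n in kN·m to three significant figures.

Assume both tension and compression steel yield.
Net tension couple steel: A_s − A'_s = 3231 mm².
a = (A_s − A'_s) f_y / (0.85 f'_c b) = 1357020/(0.85 × 24.8 × 420) = 153.27 mm.
c = a/β₁ = 153.27/0.85 = 180.32 mm; ε'_s = 0.003(c − d')/c = 0.0023 ≥ f_y/E_s = 0.0021, so compression steel does yield.
M_n = (A_s − A'_s) f_y (d − a/2) + A'_s f_y (d − d') = [1357020 × (465 − 76.635) + 356580 × (465 − 44)] × 10⁻⁶ = 527.02 + 150.12 = 677.14 kN·m.

M_n ≈ 677 kN·m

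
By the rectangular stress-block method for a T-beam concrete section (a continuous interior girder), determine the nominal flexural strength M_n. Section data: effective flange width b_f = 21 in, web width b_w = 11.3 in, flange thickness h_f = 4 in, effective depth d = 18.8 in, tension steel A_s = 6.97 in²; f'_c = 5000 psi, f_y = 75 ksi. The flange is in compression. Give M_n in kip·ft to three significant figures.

M_n ≈ 680 kip·ft

Tension: T = A_s f_y = 6.97 × 75 = 522.75 kips.
Try a within the flange: a = T/(0.85 f'_c b_f) = 522.75/(0.85 × 5 × 21) = 5.857 in.
a = 5.857 > h_f = 4 in: the block extends into the web. Split into flange-overhang and web parts.
C_f = 0.85 f'_c (b_f − b_w) h_f = 0.85 × 5 × (21 − 11.3) × 4 = 164.9 kips.
Remaining web compression depth: a_w = (T − C_f)/(0.85 f'_c b_w) = (522.75 − 164.9)/(0.85 × 5 × 11.3) = 7.451 in.
M_n = C_f(d − h_f/2) + (T − C_f)(d − a_w/2) = 164.9 × (18.8 − 2) + 357.85 × (18.8 − 3.7255) = 2770.3 + 5394.4 = 8164.7 kip·in.
M_n = 8164.7/12 = 680.39 kip·ft.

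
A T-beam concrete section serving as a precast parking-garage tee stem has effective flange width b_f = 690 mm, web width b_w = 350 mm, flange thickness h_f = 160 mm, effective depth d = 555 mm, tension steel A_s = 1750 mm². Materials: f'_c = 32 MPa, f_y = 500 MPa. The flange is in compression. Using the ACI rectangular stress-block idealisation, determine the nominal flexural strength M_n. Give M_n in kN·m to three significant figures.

M_n ≈ 465 kN·m

Tension: T = A_s f_y = 1750 × 500 = 875000 N.
Try a within the flange: a = T/(0.85 f'_c b_f) = 875000/(0.85 × 32 × 690) = 46.62 mm.
Since a = 46.62 ≤ h_f = 160 mm, the stress block lies entirely in the flange; analyse as a rectangular beam of width b_f.
M_n = T(d − a/2) = 875000 × (555 − 23.31) = 465.23 × 10⁶ N·mm.
M_n = 465.23 kN·m.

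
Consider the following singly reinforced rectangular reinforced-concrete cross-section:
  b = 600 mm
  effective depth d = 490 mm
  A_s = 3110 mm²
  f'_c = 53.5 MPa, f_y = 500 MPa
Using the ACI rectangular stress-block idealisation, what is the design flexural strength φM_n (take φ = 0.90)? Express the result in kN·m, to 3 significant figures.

T = A_s f_y = 3110 × 500 = 1555000 N = 1555 kN.
From C = T: a = T/(0.85 f'_c b) = 1555000/(0.85 × 53.5 × 600) = 56.99 mm.
M_n = T(d − a/2) = 1555 kN × (490 − 28.495) mm = 717.64 kN·m.
φM_n = 0.90 × 717.64 = 645.88 kN·m.

φM_n ≈ 646 kN·m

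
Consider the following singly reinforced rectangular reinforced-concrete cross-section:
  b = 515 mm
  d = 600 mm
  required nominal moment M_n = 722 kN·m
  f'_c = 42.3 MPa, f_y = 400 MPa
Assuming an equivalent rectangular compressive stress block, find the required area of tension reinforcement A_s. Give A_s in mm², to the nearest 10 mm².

A_s ≈ 3190 mm²

With M_n = 0.85 f'_c a b (d − a/2), solve the quadratic for a:
a = d − √(d² − 2M_n/(0.85 f'_c b)) = 600 − √(600² − 2 × 722×10⁶/(0.85 × 42.3 × 515)) = 68.95 mm.
A_s = 0.85 f'_c a b / f_y = 0.85 × 42.3 × 68.95 × 515 / 400 = 3191.8 mm².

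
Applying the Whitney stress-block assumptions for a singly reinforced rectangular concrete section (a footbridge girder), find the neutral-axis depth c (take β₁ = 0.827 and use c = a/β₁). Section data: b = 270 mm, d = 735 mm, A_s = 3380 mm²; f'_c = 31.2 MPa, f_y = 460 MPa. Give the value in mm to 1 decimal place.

T = A_s f_y = 3380 × 460 = 1554800 N = 1554.8 kN.
Setting C = 0.85 f'_c a b equal to T: a = 1554800/(0.85 × 31.2 × 270) = 217.139 mm.
With β₁ = 0.827, c = a/β₁ = 217.139/0.827 = 262.6 mm.

c ≈ 262.6 mm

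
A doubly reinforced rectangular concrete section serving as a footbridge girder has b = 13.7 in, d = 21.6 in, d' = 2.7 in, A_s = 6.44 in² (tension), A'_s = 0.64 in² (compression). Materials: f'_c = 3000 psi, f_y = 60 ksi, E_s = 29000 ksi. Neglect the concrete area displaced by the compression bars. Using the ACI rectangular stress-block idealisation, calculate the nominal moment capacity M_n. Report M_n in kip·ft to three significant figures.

M_n ≈ 542 kip·ft

Assume both steels yield.
a = (A_s − A'_s) f_y/(0.85 f'_c b) = (6.44 − 0.64) × 60/(0.85 × 3 × 13.7) = 9.961 in.
c = a/β₁ = 9.961/0.85 = 11.719 in; ε'_s = 0.003(c − d')/c = 0.0023 ≥ ε_y = 0.0021, so the compression steel yields.
M_n = (A_s − A'_s) f_y (d − a/2) + A'_s f_y (d − d') = 348 × (21.6 − 4.9805) + 38.4 × (21.6 − 2.7) = 5783.6 + 725.8 = 6509.4 kip·in = 6509.4/12 = 542.45 kip·ft.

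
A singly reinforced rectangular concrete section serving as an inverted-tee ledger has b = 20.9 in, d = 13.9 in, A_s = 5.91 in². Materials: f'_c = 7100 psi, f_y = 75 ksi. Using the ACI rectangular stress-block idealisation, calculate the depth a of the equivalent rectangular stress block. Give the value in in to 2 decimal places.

a ≈ 3.51 in

T = A_s f_y = 5.91 × 75 = 443.25 kips.
a = T/(0.85 f'_c b) = 443.25/(0.85 × 7.1 × 20.9) = 3.51 in.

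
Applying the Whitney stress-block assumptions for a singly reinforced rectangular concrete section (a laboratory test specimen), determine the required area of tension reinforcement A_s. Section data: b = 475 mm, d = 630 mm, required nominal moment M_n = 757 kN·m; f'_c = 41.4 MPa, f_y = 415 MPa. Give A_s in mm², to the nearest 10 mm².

A_s ≈ 3080 mm²

With M_n = 0.85 f'_c a b (d − a/2), solve the quadratic for a:
a = d − √(d² − 2M_n/(0.85 f'_c b)) = 630 − √(630² − 2 × 757×10⁶/(0.85 × 41.4 × 475)) = 76.53 mm.
A_s = 0.85 f'_c a b / f_y = 0.85 × 41.4 × 76.53 × 475 / 415 = 3082.5 mm².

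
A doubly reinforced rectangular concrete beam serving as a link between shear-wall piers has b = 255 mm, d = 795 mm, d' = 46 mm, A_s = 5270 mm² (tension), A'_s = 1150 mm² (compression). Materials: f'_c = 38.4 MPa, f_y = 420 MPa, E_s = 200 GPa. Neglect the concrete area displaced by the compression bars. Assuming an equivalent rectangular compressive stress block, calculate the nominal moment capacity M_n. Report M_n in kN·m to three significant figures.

M_n ≈ 1560 kN·m

Assume both tension and compression steel yield.
Net tension couple steel: A_s − A'_s = 4120 mm².
a = (A_s − A'_s) f_y / (0.85 f'_c b) = 1730400/(0.85 × 38.4 × 255) = 207.90 mm.
c = a/β₁ = 207.90/0.776 = 267.91 mm; ε'_s = 0.003(c − d')/c = 0.0025 ≥ f_y/E_s = 0.0021, so compression steel does yield.
M_n = (A_s − A'_s) f_y (d − a/2) + A'_s f_y (d − d') = [1730400 × (795 − 103.95) + 483000 × (795 − 46)] × 10⁻⁶ = 1195.79 + 361.77 = 1557.56 kN·m.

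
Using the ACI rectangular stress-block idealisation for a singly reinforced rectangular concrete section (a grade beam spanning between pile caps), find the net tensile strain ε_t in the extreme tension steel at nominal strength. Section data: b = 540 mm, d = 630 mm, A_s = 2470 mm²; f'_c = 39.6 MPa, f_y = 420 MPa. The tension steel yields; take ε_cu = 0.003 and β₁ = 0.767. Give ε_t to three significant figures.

ε_t ≈ 0.0224

a = A_s f_y/(0.85 f'_c b) = 57.07 mm.
β₁ = 0.767, so c = a/β₁ = 57.07/0.767 = 74.41 mm.
From the linear strain diagram with ε_cu = 0.003: ε_t = 0.003 (d − c)/c = 0.003 × (630 − 74.41)/74.41 = 0.0224.
Since ε_t ≥ 0.005, the section is tension-controlled.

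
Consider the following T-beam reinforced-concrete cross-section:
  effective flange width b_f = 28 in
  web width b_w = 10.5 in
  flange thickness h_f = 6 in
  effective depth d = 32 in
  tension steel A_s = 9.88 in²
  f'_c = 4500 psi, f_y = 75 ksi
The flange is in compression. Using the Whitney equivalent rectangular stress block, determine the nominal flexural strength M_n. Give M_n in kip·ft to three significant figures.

M_n ≈ 1760 kip·ft

Tension: T = A_s f_y = 9.88 × 75 = 741 kips.
Try a within the flange: a = T/(0.85 f'_c b_f) = 741/(0.85 × 4.5 × 28) = 6.919 in.
a = 6.919 > h_f = 6 in: the block extends into the web. Split into flange-overhang and web parts.
C_f = 0.85 f'_c (b_f − b_w) h_f = 0.85 × 4.5 × (28 − 10.5) × 6 = 401.6 kips.
Remaining web compression depth: a_w = (T − C_f)/(0.85 f'_c b_w) = (741 − 401.6)/(0.85 × 4.5 × 10.5) = 8.451 in.
M_n = C_f(d − h_f/2) + (T − C_f)(d − a_w/2) = 401.6 × (32 − 3) + 339.4 × (32 − 4.2255) = 11646.4 + 9426.7 = 21073.1 kip·in.
M_n = 21073.1/12 = 1756.09 kip·ft.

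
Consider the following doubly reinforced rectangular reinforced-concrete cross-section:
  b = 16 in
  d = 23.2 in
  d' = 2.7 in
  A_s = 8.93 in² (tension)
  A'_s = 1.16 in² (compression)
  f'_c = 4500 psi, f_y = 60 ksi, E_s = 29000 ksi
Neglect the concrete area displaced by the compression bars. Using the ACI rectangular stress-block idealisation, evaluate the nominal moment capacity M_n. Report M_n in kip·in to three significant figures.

Assume both steels yield.
a = (A_s − A'_s) f_y/(0.85 f'_c b) = (8.93 − 1.16) × 60/(0.85 × 4.5 × 16) = 7.618 in.
c = a/β₁ = 7.618/0.825 = 9.234 in; ε'_s = 0.003(c − d')/c = 0.0021 ≥ ε_y = 0.0021, so the compression steel yields.
M_n = (A_s − A'_s) f_y (d − a/2) + A'_s f_y (d − d') = 466.2 × (23.2 − 3.809) + 69.6 × (23.2 − 2.7) = 9040.1 + 1426.8 = 10466.9 kip·in.

M_n ≈ 10500 kip·in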